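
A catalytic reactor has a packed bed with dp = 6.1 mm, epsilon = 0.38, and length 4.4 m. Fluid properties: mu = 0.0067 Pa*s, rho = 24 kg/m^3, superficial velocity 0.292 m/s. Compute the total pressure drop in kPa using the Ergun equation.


dp = 6.1 mm = 0.0061 m
Viscous term = 150*0.0067*0.292*(1-0.38)^2 / (0.0061^2*0.38^3) = 55248.7
Inertial term = 1.75*24*0.292^2*(1-0.38) / (0.0061*0.38^3) = 6633.25
dP/L = 55248.7 + 6633.25 = 61881.9 Pa/m
dP = 61881.9 * 4.4 / 1000 = 272.3 kPa

272.3 kPa


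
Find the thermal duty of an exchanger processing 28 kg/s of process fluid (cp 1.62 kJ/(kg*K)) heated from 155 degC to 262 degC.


Q = m_dot * cp * delta_T
delta_T = 262 - 155 = 107 K
Q = 28 * 1.62 * 107
= 45.36 * 107
= 4853.52 kW

4853.52 kW


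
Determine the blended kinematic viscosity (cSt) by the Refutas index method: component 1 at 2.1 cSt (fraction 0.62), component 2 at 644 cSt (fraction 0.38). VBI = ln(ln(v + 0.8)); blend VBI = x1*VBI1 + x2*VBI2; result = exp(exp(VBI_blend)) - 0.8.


Refutas method: VBN_i = 14.534*ln(ln(visc_i + 0.8)) + 10.975, blended linearly by mass fraction; since VBN is linear in VBI_i = ln(ln(visc_i + 0.8)) and the fractions sum to 1, blend VBI directly: visc = exp(exp(VBI_blend)) - 0.8
VBI_1 = ln(ln(2.1 + 0.8)) = 0.0627032
VBI_2 = ln(ln(644 + 0.8)) = 1.86701
VBI_blend = 0.62 * 0.0627032 + 0.38 * 1.86701 = 0.74834
visc_blend = exp(exp(0.74834)) - 0.8 = 7.477

7.477 cSt


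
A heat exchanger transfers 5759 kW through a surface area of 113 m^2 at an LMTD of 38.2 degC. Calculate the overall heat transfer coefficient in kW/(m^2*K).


From Q = U*A*LMTD, U = Q / (A * LMTD)
U = 5759 / (113 * 38.2) = 5759 / 4316.6 = 1.334

1.334 kW/(m^2*K)


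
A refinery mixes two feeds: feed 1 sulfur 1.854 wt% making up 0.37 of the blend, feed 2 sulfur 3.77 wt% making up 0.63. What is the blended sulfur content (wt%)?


Linear sulfur blending: S_blend = x1*S1 + x2*S2
Contribution 1: 0.37 * 1.854 = 0.68598 wt%
Contribution 2: 0.63 * 3.77 = 2.3751 wt%
S_blend = 0.68598 + 2.3751 = 3.06108

3.06108 wt%


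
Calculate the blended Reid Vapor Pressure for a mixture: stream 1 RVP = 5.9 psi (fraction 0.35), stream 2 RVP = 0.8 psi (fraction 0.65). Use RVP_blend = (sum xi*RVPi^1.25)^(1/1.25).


Chevron index: RVP_blend = (sum xi*RVPi^1.25)^(1/1.25)
RVP^1.25 terms: 0.35 * 5.9^1.25 + 0.65 * 0.8^1.25 = 3.71013
RVP_blend = 3.71013^(1/1.25) = 2.854

2.854 psi


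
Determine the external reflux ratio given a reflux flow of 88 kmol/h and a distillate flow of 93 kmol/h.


Reflux ratio definition: R = L / D (liquid returned / distillate withdrawn)
L = 88 kmol/h, D = 93 kmol/h
R = 88 / 93 = 0.9462

0.9462


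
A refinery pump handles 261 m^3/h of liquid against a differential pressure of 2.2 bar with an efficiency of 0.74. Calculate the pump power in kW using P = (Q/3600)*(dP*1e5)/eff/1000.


Q = 261 / 3600 = 0.0725 m^3/s
P = 0.0725 * (2.2 * 1e5) / 0.74 / 1000 = 21.55

21.55 kW


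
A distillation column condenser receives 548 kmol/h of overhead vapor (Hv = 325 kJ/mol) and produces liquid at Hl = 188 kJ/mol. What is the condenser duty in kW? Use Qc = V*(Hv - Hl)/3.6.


Qc = 548 * (325 - 188) / 3.6 = 548 * 137 / 3.6 = 20850

20850 kW


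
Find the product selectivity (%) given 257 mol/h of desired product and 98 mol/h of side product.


Selectivity = desired / (desired + undesired) * 100
Total products = 257 + 98 = 355 mol/h
S = 257 / 355 * 100
= 0.7239 * 100
= 72.39 %

72.39 %


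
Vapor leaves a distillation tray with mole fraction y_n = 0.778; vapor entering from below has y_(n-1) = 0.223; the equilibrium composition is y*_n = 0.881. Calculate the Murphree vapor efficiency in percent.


Murphree vapor efficiency: EMV = (y_n - y_(n-1)) / (y*_n - y_(n-1)) * 100
EMV = (0.778 - 0.223) / (0.881 - 0.223) * 100 = 0.555 / 0.658 * 100 = 84.35

84.35 %


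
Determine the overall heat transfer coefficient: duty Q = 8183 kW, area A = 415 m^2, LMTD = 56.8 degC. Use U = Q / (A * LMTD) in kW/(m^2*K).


From Q = U*A*LMTD, U = Q / (A * LMTD)
U = 8183 / (415 * 56.8) = 8183 / 23572 = 0.3471

0.3471 kW/(m^2*K)


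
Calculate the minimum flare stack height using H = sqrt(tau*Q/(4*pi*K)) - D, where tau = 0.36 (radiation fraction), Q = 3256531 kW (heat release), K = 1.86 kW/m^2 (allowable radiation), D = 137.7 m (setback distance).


tau*Q/(4*pi*K) = 0.36 * 3256531 / (4 * pi * 1.86) = 50157.4
sqrt(50157.4) = 223.958
H = 223.958 - 137.7 = 86.26

86.26 m


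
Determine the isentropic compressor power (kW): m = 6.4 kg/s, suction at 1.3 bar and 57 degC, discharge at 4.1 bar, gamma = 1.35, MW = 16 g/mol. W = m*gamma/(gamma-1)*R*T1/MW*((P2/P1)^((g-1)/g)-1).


Isentropic work: W = m*(gamma/(gamma-1))*(R*T1/MW)*((P2/P1)^((gamma-1)/gamma) - 1)
T1 = 57 + 273.15 = 330.15 K
Pressure ratio = 4.1 / 1.3 = 3.15385
Exponent = (1.35 - 1)/1.35 = 0.259259
(P2/P1)^exp - 1 = 3.15385^0.259259 - 1 = 0.34688
W = 6.4 * 1.35 / 0.35 * 8.314 * 330.15 / 16 * 0.34688 = 1469

1469 kW


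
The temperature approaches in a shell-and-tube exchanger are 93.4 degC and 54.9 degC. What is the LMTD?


LMTD = (dT1 - dT2) / ln(dT1/dT2)
= (93.4 - 54.9) / ln(93.4 / 54.9) = 38.5 / 0.531378 = 72.45

72.45 degC


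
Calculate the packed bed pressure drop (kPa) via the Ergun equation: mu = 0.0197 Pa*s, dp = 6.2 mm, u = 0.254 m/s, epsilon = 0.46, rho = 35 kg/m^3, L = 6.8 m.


dp = 6.2 mm = 0.0062 m
Viscous term = 150*0.0197*0.254*(1-0.46)^2 / (0.0062^2*0.46^3) = 58495.4
Inertial term = 1.75*35*0.254^2*(1-0.46) / (0.0062*0.46^3) = 3535.92
dP/L = 58495.4 + 3535.92 = 62031.3 Pa/m
dP = 62031.3 * 6.8 / 1000 = 421.8 kPa

421.8 kPa


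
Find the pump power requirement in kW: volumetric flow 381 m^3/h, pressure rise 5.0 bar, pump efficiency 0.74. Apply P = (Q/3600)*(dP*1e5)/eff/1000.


Q = 381 / 3600 = 0.105833 m^3/s
P = 0.105833 * (5.0 * 1e5) / 0.74 / 1000 = 71.51

71.51 kW


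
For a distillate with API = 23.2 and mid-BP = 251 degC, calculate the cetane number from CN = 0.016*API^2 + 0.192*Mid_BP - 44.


CN = 0.016 * 23.2^2 + 0.192 * 251 - 44
CN = 8.61184 + 48.192 - 44 = 12.80384

12.80384


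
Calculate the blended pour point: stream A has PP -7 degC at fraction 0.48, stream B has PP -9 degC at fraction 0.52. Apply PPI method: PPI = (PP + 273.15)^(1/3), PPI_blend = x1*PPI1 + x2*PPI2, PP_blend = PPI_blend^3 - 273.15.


PPI_1 = (-7 + 273.15)^(1/3) = 6.432436
PPI_2 = (-9 + 273.15)^(1/3) = 6.416283
PPI_blend = 0.48 * 6.432436 + 0.52 * 6.416283 = 6.424036
PP_blend = 6.424036^3 - 273.15 = 265.1086 - 273.15 = -8.04

-8.04 degC


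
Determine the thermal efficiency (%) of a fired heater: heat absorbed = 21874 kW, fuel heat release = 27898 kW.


Furnace efficiency = Q_absorbed / Q_fuel * 100
= 21874 / 27898 * 100 = 78.41

78.41 %


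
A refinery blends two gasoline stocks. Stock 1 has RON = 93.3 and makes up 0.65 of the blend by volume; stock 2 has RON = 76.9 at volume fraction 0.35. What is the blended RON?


Linear blending: RON_blend = sum(vi * RONi)
Contribution 1: 0.65 * 93.3 = 60.645
Contribution 2: 0.35 * 76.9 = 26.915
RON_blend = 60.645 + 26.915 = 87.56

87.56


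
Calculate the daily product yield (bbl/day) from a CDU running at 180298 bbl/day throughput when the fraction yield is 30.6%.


Crude throughput = 180298 bbl/day
Fraction yield = 30.6%
yield = throughput * fraction / 100
yield = 180298 * 30.6 / 100 = 55171.188

55171.188 bbl/day


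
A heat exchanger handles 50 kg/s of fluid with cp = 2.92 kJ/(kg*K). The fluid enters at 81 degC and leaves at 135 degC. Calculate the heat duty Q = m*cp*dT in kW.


Q = m_dot * cp * delta_T
delta_T = 135 - 81 = 54 K
Q = 50 * 2.92 * 54
= 146 * 54
= 7884 kW

7884 kW


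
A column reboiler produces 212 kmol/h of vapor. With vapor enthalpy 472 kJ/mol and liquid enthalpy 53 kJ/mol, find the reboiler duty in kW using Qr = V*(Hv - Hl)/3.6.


Qr = 212 * (472 - 53) / 3.6 = 212 * 419 / 3.6 = 24670

24670 kW


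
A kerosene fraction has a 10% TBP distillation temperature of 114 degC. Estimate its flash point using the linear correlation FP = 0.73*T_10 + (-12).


FP = 0.73 * 114 + (-12) = 71.22

71.22 degC


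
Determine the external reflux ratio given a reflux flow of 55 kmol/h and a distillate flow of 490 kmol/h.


Reflux ratio definition: R = L / D (liquid returned / distillate withdrawn)
L = 55 kmol/h, D = 490 kmol/h
R = 55 / 490 = 0.1122

0.1122


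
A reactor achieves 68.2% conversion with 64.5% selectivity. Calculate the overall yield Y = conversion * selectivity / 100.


Overall yield = conversion (%) * selectivity (%) / 100
Conversion = 68.2%, Selectivity = 64.5%
Y = 68.2 * 64.5 / 100
= 43.989 %

43.989 %


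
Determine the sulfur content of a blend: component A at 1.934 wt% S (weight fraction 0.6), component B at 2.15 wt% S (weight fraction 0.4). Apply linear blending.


Linear sulfur blending: S_blend = x1*S1 + x2*S2
Contribution 1: 0.6 * 1.934 = 1.1604 wt%
Contribution 2: 0.4 * 2.15 = 0.86 wt%
S_blend = 1.1604 + 0.86 = 2.0204

2.0204 wt%


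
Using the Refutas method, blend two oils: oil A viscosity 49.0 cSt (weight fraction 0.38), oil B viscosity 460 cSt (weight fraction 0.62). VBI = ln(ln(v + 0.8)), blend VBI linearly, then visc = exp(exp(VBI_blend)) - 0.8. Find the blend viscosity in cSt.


Refutas method: VBN_i = 14.534*ln(ln(visc_i + 0.8)) + 10.975, blended linearly by mass fraction; since VBN is linear in VBI_i = ln(ln(visc_i + 0.8)) and the fractions sum to 1, blend VBI directly: visc = exp(exp(VBI_blend)) - 0.8
VBI_1 = ln(ln(49.0 + 0.8)) = 1.36303
VBI_2 = ln(ln(460 + 0.8)) = 1.81368
VBI_blend = 0.38 * 1.36303 + 0.62 * 1.81368 = 1.64243
visc_blend = exp(exp(1.64243)) - 0.8 = 174.7

174.7 cSt


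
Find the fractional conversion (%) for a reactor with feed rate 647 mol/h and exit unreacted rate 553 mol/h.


X = (F_in - F_out) / F_in * 100
Moles reacted = 647 - 553 = 94
X = 94 / 647 * 100
= 0.1453 * 100
= 14.53 %

14.53 %


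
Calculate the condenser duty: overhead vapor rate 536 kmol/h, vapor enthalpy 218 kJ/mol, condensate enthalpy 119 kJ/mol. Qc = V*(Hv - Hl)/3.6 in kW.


Qc = 536 * (218 - 119) / 3.6 = 536 * 99 / 3.6 = 14740

14740 kW


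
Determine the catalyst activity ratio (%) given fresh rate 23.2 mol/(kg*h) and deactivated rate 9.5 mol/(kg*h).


Activity (%) = (rate_used / rate_fresh) * 100
rate_used = 9.5, rate_fresh = 23.2
= (9.5 / 23.2) * 100
= 0.4095 * 100 = 40.95

40.95 %


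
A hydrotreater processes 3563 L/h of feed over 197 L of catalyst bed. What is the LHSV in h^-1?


LHSV = volumetric feed rate / catalyst volume
= 3563 L/h / 197 L
= 18.09 h^-1

18.09 h^-1


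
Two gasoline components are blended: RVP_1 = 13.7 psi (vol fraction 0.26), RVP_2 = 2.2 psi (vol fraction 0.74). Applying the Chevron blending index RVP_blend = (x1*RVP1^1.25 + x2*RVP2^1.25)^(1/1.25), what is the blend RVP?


Chevron index: RVP_blend = (sum xi*RVPi^1.25)^(1/1.25)
RVP^1.25 terms: 0.26 * 13.7^1.25 + 0.74 * 2.2^1.25 = 8.83561
RVP_blend = 8.83561^(1/1.25) = 5.715

5.715 psi


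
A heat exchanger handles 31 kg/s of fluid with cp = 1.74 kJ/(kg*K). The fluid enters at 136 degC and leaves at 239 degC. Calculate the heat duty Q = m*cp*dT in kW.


Q = m_dot * cp * delta_T
delta_T = 239 - 136 = 103 K
Q = 31 * 1.74 * 103
= 53.94 * 103
= 5555.82 kW

5555.82 kW


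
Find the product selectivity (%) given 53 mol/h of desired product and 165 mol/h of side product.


Selectivity = desired / (desired + undesired) * 100
Total products = 53 + 165 = 218 mol/h
S = 53 / 218 * 100
= 0.2431 * 100
= 24.31 %

24.31 %


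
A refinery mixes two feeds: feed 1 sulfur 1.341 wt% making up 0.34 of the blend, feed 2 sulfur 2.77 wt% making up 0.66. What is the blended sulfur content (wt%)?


Linear sulfur blending: S_blend = x1*S1 + x2*S2
Contribution 1: 0.34 * 1.341 = 0.45594 wt%
Contribution 2: 0.66 * 2.77 = 1.8282 wt%
S_blend = 0.45594 + 1.8282 = 2.28414

2.28414 wt%


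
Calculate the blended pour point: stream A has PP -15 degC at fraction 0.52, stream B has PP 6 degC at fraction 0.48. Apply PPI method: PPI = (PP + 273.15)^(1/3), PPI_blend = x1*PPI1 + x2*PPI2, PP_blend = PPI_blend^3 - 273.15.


PPI_1 = (-15 + 273.15)^(1/3) = 6.36733
PPI_2 = (6 + 273.15)^(1/3) = 6.535506
PPI_blend = 0.52 * 6.36733 + 0.48 * 6.535506 = 6.448054
PP_blend = 6.448054^3 - 273.15 = 268.0933 - 273.15 = -5.06

-5.06 degC


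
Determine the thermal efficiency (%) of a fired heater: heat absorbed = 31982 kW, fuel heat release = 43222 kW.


Furnace efficiency = Q_absorbed / Q_fuel * 100
= 31982 / 43222 * 100 = 73.99

73.99 %


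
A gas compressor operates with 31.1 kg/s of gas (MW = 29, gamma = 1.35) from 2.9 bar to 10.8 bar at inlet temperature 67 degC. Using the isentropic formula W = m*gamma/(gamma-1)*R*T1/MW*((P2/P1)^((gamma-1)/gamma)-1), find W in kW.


Isentropic work: W = m*(gamma/(gamma-1))*(R*T1/MW)*((P2/P1)^((gamma-1)/gamma) - 1)
T1 = 67 + 273.15 = 340.15 K
Pressure ratio = 10.8 / 2.9 = 3.72414
Exponent = (1.35 - 1)/1.35 = 0.259259
(P2/P1)^exp - 1 = 3.72414^0.259259 - 1 = 0.406189
W = 31.1 * 1.35 / 0.35 * 8.314 * 340.15 / 29 * 0.406189 = 4752

4752 kW


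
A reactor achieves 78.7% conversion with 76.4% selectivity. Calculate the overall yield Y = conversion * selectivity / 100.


Overall yield = conversion (%) * selectivity (%) / 100
Conversion = 78.7%, Selectivity = 76.4%
Y = 78.7 * 76.4 / 100
= 60.1268 %

60.1268 %


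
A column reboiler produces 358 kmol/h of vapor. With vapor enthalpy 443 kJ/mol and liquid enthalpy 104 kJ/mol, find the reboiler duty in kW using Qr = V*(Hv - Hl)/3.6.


Qr = 358 * (443 - 104) / 3.6 = 358 * 339 / 3.6 = 33710

33710 kW


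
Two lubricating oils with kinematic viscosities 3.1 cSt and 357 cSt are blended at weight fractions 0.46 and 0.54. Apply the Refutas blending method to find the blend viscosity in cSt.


Refutas method: VBN_i = 14.534*ln(ln(visc_i + 0.8)) + 10.975, blended linearly by mass fraction; since VBN is linear in VBI_i = ln(ln(visc_i + 0.8)) and the fractions sum to 1, blend VBI directly: visc = exp(exp(VBI_blend)) - 0.8
VBI_1 = ln(ln(3.1 + 0.8)) = 0.308202
VBI_2 = ln(ln(357 + 0.8)) = 1.77155
VBI_blend = 0.46 * 0.308202 + 0.54 * 1.77155 = 1.09841
visc_blend = exp(exp(1.09841)) - 0.8 = 19.27

19.27 cSt


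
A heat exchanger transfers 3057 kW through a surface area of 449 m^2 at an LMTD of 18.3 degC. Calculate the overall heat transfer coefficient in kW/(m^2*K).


From Q = U*A*LMTD, U = Q / (A * LMTD)
U = 3057 / (449 * 18.3) = 3057 / 8216.7 = 0.3720

0.3720 kW/(m^2*K)


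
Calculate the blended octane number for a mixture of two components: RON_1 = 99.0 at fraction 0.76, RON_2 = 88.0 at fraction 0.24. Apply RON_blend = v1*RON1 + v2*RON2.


Linear blending: RON_blend = sum(vi * RONi)
Contribution 1: 0.76 * 99.0 = 75.24
Contribution 2: 0.24 * 88.0 = 21.12
RON_blend = 75.24 + 21.12 = 96.36

96.36


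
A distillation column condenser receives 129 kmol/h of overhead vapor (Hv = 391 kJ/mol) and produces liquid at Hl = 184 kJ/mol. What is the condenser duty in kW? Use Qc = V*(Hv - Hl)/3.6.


Qc = 129 * (391 - 184) / 3.6 = 129 * 207 / 3.6 = 7418

7418 kW


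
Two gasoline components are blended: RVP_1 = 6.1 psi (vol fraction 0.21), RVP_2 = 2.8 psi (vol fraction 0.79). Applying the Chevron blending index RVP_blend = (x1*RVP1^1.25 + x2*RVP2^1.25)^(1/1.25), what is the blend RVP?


Chevron index: RVP_blend = (sum xi*RVPi^1.25)^(1/1.25)
RVP^1.25 terms: 0.21 * 6.1^1.25 + 0.79 * 2.8^1.25 = 4.87455
RVP_blend = 4.87455^(1/1.25) = 3.551

3.551 psi


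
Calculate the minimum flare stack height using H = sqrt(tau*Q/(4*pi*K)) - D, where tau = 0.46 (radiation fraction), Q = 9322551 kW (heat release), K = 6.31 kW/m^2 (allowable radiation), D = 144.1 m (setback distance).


tau*Q/(4*pi*K) = 0.46 * 9322551 / (4 * pi * 6.31) = 54082.1
sqrt(54082.1) = 232.556
H = 232.556 - 144.1 = 88.46

88.46 m


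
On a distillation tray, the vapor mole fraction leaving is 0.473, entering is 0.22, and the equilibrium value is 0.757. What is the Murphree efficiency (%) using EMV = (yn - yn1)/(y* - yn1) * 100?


Murphree vapor efficiency: EMV = (y_n - y_(n-1)) / (y*_n - y_(n-1)) * 100
EMV = (0.473 - 0.22) / (0.757 - 0.22) * 100 = 0.253 / 0.537 * 100 = 47.11

47.11 %


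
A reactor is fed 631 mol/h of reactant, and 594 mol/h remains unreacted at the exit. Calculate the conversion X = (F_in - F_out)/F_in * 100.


X = (F_in - F_out) / F_in * 100
Moles reacted = 631 - 594 = 37
X = 37 / 631 * 100
= 0.05864 * 100
= 5.864 %

5.864 %


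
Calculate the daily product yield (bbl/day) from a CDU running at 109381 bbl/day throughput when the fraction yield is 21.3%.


Crude throughput = 109381 bbl/day
Fraction yield = 21.3%
yield = throughput * fraction / 100
yield = 109381 * 21.3 / 100 = 23298.153

23298.153 bbl/day


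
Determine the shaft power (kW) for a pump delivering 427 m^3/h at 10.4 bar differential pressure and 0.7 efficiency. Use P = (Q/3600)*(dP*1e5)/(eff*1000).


Q = 427 / 3600 = 0.118611 m^3/s
P = 0.118611 * (10.4 * 1e5) / 0.7 / 1000 = 176.2

176.2 kW


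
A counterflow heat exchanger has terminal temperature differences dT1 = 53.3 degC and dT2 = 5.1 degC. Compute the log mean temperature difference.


LMTD = (dT1 - dT2) / ln(dT1/dT2)
= (53.3 - 5.1) / ln(53.3 / 5.1) = 48.2 / 2.3467 = 20.54

20.54 degC


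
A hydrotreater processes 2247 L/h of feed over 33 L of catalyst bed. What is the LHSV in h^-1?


LHSV = volumetric feed rate / catalyst volume
= 2247 L/h / 33 L
= 68.09 h^-1

68.09 h^-1


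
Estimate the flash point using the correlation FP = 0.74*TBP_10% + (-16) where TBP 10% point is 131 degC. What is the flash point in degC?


FP = 0.74 * 131 + (-16) = 80.94

80.94 degC


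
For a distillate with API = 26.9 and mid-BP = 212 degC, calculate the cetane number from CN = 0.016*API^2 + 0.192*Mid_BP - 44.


CN = 0.016 * 26.9^2 + 0.192 * 212 - 44
CN = 11.57776 + 40.704 - 44 = 8.28176

8.28176


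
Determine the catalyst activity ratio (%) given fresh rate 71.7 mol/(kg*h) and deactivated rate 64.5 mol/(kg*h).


Activity (%) = (rate_used / rate_fresh) * 100
rate_used = 64.5, rate_fresh = 71.7
= (64.5 / 71.7) * 100
= 0.8996 * 100 = 89.96

89.96 %


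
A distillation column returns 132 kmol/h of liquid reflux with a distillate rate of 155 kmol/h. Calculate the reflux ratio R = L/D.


Reflux ratio definition: R = L / D (liquid returned / distillate withdrawn)
L = 132 kmol/h, D = 155 kmol/h
R = 132 / 155 = 0.8516

0.8516


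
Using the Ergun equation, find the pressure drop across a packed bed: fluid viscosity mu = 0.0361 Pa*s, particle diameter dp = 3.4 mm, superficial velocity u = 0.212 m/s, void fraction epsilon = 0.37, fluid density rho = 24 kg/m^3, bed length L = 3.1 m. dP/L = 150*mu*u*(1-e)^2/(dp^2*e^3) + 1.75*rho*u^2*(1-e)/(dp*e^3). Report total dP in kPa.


dp = 3.4 mm = 0.0034 m
Viscous term = 150*0.0361*0.212*(1-0.37)^2 / (0.0034^2*0.37^3) = 778130
Inertial term = 1.75*24*0.212^2*(1-0.37) / (0.0034*0.37^3) = 6905.22
dP/L = 778130 + 6905.22 = 785035 Pa/m
dP = 785035 * 3.1 / 1000 = 2434 kPa

2434 kPa


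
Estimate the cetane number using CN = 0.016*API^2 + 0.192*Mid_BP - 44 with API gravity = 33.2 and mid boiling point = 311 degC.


CN = 0.016 * 33.2^2 + 0.192 * 311 - 44
CN = 17.63584 + 59.712 - 44 = 33.34784

33.34784


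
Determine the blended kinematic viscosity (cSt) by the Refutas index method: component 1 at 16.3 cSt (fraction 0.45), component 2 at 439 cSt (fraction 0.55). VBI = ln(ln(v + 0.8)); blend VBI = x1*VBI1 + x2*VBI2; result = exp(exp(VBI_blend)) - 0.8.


Refutas method: VBN_i = 14.534*ln(ln(visc_i + 0.8)) + 10.975, blended linearly by mass fraction; since VBN is linear in VBI_i = ln(ln(visc_i + 0.8)) and the fractions sum to 1, blend VBI directly: visc = exp(exp(VBI_blend)) - 0.8
VBI_1 = ln(ln(16.3 + 0.8)) = 1.04348
VBI_2 = ln(ln(439 + 0.8)) = 1.80604
VBI_blend = 0.45 * 1.04348 + 0.55 * 1.80604 = 1.46289
visc_blend = exp(exp(1.46289)) - 0.8 = 74.27

74.27 cSt


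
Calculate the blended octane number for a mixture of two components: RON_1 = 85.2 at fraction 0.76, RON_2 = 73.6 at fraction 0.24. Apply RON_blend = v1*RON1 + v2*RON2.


Linear blending: RON_blend = sum(vi * RONi)
Contribution 1: 0.76 * 85.2 = 64.752
Contribution 2: 0.24 * 73.6 = 17.664
RON_blend = 64.752 + 17.664 = 82.416

82.416


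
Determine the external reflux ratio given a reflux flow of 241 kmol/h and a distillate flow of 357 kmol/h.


Reflux ratio definition: R = L / D (liquid returned / distillate withdrawn)
L = 241 kmol/h, D = 357 kmol/h
R = 241 / 357 = 0.6751

0.6751


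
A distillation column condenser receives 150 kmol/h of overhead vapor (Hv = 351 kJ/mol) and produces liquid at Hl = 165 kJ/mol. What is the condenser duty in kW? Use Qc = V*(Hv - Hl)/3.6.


Qc = 150 * (351 - 165) / 3.6 = 150 * 186 / 3.6 = 7750

7750 kW


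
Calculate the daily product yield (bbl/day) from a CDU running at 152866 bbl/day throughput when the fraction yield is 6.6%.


Crude throughput = 152866 bbl/day
Fraction yield = 6.6%
yield = throughput * fraction / 100
yield = 152866 * 6.6 / 100 = 10089.156

10089.156 bbl/day


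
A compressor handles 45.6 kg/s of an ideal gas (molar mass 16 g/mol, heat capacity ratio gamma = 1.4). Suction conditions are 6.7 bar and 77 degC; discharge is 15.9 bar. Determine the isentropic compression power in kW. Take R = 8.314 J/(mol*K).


Isentropic work: W = m*(gamma/(gamma-1))*(R*T1/MW)*((P2/P1)^((gamma-1)/gamma) - 1)
T1 = 77 + 273.15 = 350.15 K
Pressure ratio = 15.9 / 6.7 = 2.37313
Exponent = (1.4 - 1)/1.4 = 0.285714
(P2/P1)^exp - 1 = 2.37313^0.285714 - 1 = 0.280073
W = 45.6 * 1.4 / 0.4 * 8.314 * 350.15 / 16 * 0.280073 = 8133

8133 kW


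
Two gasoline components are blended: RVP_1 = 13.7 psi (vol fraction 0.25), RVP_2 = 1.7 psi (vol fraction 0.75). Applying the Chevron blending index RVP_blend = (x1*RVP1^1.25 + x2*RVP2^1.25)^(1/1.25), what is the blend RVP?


Chevron index: RVP_blend = (sum xi*RVPi^1.25)^(1/1.25)
RVP^1.25 terms: 0.25 * 13.7^1.25 + 0.75 * 1.7^1.25 = 8.04519
RVP_blend = 8.04519^(1/1.25) = 5.302

5.302 psi


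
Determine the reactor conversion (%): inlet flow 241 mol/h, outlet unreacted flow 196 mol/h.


X = (F_in - F_out) / F_in * 100
Moles reacted = 241 - 196 = 45
X = 45 / 241 * 100
= 0.1867 * 100
= 18.67 %

18.67 %


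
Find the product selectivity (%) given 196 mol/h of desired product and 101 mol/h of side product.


Selectivity = desired / (desired + undesired) * 100
Total products = 196 + 101 = 297 mol/h
S = 196 / 297 * 100
= 0.6599 * 100
= 65.99 %

65.99 %


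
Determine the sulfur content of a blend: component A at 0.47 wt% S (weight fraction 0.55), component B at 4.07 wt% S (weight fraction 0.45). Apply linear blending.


Linear sulfur blending: S_blend = x1*S1 + x2*S2
Contribution 1: 0.55 * 0.47 = 0.2585 wt%
Contribution 2: 0.45 * 4.07 = 1.8315 wt%
S_blend = 0.2585 + 1.8315 = 2.09

2.09 wt%


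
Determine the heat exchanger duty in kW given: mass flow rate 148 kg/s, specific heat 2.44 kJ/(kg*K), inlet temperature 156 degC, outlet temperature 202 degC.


Q = m_dot * cp * delta_T
delta_T = 202 - 156 = 46 K
Q = 148 * 2.44 * 46
= 361.12 * 46
= 16611.52 kW

16611.52 kW


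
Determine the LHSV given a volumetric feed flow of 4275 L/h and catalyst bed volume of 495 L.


LHSV = volumetric feed rate / catalyst volume
= 4275 L/h / 495 L
= 8.636 h^-1

8.636 h^-1


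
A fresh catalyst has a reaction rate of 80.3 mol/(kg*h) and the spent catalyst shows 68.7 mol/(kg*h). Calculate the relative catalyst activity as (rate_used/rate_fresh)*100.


Activity (%) = (rate_used / rate_fresh) * 100
rate_used = 68.7, rate_fresh = 80.3
= (68.7 / 80.3) * 100
= 0.8555 * 100 = 85.55

85.55 %


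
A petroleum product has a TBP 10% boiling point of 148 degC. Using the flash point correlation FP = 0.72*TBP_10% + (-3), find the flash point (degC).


FP = 0.72 * 148 + (-3) = 103.56

103.56 degC


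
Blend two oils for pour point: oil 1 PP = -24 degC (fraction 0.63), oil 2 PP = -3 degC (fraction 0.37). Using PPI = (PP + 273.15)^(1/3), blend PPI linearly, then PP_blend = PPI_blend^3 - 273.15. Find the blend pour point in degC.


PPI_1 = (-24 + 273.15)^(1/3) = 6.292458
PPI_2 = (-3 + 273.15)^(1/3) = 6.464501
PPI_blend = 0.63 * 6.292458 + 0.37 * 6.464501 = 6.356114
PP_blend = 6.356114^3 - 273.15 = 256.7882 - 273.15 = -16.36

-16.36 degC


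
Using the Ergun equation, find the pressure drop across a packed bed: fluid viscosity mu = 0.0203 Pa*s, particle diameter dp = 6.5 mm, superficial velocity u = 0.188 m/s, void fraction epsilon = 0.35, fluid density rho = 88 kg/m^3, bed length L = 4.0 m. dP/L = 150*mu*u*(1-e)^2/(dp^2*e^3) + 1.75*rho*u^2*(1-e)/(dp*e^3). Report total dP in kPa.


dp = 6.5 mm = 0.0065 m
Viscous term = 150*0.0203*0.188*(1-0.35)^2 / (0.0065^2*0.35^3) = 133518
Inertial term = 1.75*88*0.188^2*(1-0.35) / (0.0065*0.35^3) = 12695
dP/L = 133518 + 12695 = 146213 Pa/m
dP = 146213 * 4.0 / 1000 = 584.9 kPa

584.9 kPa


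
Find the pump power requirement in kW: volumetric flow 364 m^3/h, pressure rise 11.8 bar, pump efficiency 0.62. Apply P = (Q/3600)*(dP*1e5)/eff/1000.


Q = 364 / 3600 = 0.101111 m^3/s
P = 0.101111 * (11.8 * 1e5) / 0.62 / 1000 = 192.4

192.4 kW


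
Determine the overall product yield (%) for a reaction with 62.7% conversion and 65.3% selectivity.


Overall yield = conversion (%) * selectivity (%) / 100
Conversion = 62.7%, Selectivity = 65.3%
Y = 62.7 * 65.3 / 100
= 40.9431 %

40.9431 %


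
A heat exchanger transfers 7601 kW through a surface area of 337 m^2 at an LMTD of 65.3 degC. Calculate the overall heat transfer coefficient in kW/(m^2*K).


From Q = U*A*LMTD, U = Q / (A * LMTD)
U = 7601 / (337 * 65.3) = 7601 / 22006.1 = 0.3454

0.3454 kW/(m^2*K)


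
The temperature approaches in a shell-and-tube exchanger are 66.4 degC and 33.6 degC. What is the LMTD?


LMTD = (dT1 - dT2) / ln(dT1/dT2)
= (66.4 - 33.6) / ln(66.4 / 33.6) = 32.8 / 0.681171 = 48.15

48.15 degC


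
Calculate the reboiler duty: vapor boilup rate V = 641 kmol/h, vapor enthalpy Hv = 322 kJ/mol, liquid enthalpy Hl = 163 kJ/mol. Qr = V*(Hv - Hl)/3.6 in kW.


Qr = 641 * (322 - 163) / 3.6 = 641 * 159 / 3.6 = 28310

28310 kW


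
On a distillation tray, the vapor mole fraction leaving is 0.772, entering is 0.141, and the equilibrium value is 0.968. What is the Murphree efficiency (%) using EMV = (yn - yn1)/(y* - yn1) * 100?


Murphree vapor efficiency: EMV = (y_n - y_(n-1)) / (y*_n - y_(n-1)) * 100
EMV = (0.772 - 0.141) / (0.968 - 0.141) * 100 = 0.631 / 0.827 * 100 = 76.30

76.30 %


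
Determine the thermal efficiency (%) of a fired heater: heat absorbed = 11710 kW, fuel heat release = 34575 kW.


Furnace efficiency = Q_absorbed / Q_fuel * 100
= 11710 / 34575 * 100 = 33.87

33.87 %


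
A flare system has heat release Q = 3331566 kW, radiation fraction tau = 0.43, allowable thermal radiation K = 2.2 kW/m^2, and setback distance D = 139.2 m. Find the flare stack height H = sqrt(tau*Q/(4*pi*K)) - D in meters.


tau*Q/(4*pi*K) = 0.43 * 3331566 / (4 * pi * 2.2) = 51818.4
sqrt(51818.4) = 227.637
H = 227.637 - 139.2 = 88.44

88.44 m


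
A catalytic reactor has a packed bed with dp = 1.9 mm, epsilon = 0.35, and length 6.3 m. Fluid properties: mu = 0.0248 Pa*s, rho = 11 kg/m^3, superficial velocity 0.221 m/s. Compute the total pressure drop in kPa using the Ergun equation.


dp = 1.9 mm = 0.0019 m
Viscous term = 150*0.0248*0.221*(1-0.35)^2 / (0.0019^2*0.35^3) = 2244140
Inertial term = 1.75*11*0.221^2*(1-0.35) / (0.0019*0.35^3) = 7501.89
dP/L = 2244140 + 7501.89 = 2251640 Pa/m
dP = 2251640 * 6.3 / 1000 = 14190 kPa

14190 kPa


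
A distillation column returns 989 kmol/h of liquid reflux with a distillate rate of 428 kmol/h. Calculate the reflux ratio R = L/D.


Reflux ratio definition: R = L / D (liquid returned / distillate withdrawn)
L = 989 kmol/h, D = 428 kmol/h
R = 989 / 428 = 2.311

2.311


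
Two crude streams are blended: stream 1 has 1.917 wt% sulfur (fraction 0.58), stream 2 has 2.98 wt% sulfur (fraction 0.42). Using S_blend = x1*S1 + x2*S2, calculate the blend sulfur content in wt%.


Linear sulfur blending: S_blend = x1*S1 + x2*S2
Contribution 1: 0.58 * 1.917 = 1.11186 wt%
Contribution 2: 0.42 * 2.98 = 1.2516 wt%
S_blend = 1.11186 + 1.2516 = 2.36346

2.36346 wt%


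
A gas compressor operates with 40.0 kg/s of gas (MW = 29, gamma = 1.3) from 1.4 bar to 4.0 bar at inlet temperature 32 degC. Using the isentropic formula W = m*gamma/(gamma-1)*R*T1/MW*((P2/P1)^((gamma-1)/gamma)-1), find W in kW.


Isentropic work: W = m*(gamma/(gamma-1))*(R*T1/MW)*((P2/P1)^((gamma-1)/gamma) - 1)
T1 = 32 + 273.15 = 305.15 K
Pressure ratio = 4.0 / 1.4 = 2.85714
Exponent = (1.3 - 1)/1.3 = 0.230769
(P2/P1)^exp - 1 = 2.85714^0.230769 - 1 = 0.274133
W = 40.0 * 1.3 / 0.3 * 8.314 * 305.15 / 29 * 0.274133 = 4157

4157 kW


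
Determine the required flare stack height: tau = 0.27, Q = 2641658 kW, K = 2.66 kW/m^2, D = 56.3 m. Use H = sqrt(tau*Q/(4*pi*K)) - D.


tau*Q/(4*pi*K) = 0.27 * 2641658 / (4 * pi * 2.66) = 21337.8
sqrt(21337.8) = 146.075
H = 146.075 - 56.3 = 89.77

89.77 m


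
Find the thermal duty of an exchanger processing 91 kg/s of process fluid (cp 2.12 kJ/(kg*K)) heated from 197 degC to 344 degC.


Q = m_dot * cp * delta_T
delta_T = 344 - 197 = 147 K
Q = 91 * 2.12 * 147
= 192.92 * 147
= 28359.24 kW

28359.24 kW


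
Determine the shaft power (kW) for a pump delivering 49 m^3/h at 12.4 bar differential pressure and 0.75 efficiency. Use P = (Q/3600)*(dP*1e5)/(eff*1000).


Q = 49 / 3600 = 0.0136111 m^3/s
P = 0.0136111 * (12.4 * 1e5) / 0.75 / 1000 = 22.50

22.50 kW


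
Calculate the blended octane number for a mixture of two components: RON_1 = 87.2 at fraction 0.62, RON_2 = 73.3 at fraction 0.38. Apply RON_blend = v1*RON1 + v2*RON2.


Linear blending: RON_blend = sum(vi * RONi)
Contribution 1: 0.62 * 87.2 = 54.064
Contribution 2: 0.38 * 73.3 = 27.854
RON_blend = 54.064 + 27.854 = 81.918

81.918


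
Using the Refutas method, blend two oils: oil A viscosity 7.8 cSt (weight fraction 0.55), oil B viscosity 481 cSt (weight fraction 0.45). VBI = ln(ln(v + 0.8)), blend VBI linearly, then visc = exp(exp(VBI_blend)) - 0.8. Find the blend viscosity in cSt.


Refutas method: VBN_i = 14.534*ln(ln(visc_i + 0.8)) + 10.975, blended linearly by mass fraction; since VBN is linear in VBI_i = ln(ln(visc_i + 0.8)) and the fractions sum to 1, blend VBI directly: visc = exp(exp(VBI_blend)) - 0.8
VBI_1 = ln(ln(7.8 + 0.8)) = 0.766287
VBI_2 = ln(ln(481 + 0.8)) = 1.82092
VBI_blend = 0.55 * 0.766287 + 0.45 * 1.82092 = 1.24087
visc_blend = exp(exp(1.24087)) - 0.8 = 30.97

30.97 cSt


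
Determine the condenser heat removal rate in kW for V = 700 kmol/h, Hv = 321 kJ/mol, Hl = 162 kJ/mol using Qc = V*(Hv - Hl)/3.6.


Qc = 700 * (321 - 162) / 3.6 = 700 * 159 / 3.6 = 30920

30920 kW


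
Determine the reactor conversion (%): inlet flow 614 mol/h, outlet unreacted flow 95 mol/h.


X = (F_in - F_out) / F_in * 100
Moles reacted = 614 - 95 = 519
X = 519 / 614 * 100
= 0.8453 * 100
= 84.53 %

84.53 %


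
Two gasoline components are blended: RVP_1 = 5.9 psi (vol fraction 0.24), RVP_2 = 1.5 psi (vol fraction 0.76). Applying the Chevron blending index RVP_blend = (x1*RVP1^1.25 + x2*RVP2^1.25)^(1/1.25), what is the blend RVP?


Chevron index: RVP_blend = (sum xi*RVPi^1.25)^(1/1.25)
RVP^1.25 terms: 0.24 * 5.9^1.25 + 0.76 * 1.5^1.25 = 3.46848
RVP_blend = 3.46848^(1/1.25) = 2.705

2.705 psi


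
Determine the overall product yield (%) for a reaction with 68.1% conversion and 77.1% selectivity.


Overall yield = conversion (%) * selectivity (%) / 100
Conversion = 68.1%, Selectivity = 77.1%
Y = 68.1 * 77.1 / 100
= 52.5051 %

52.5051 %


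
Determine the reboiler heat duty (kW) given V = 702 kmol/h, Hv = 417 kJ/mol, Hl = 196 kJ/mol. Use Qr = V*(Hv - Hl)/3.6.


Qr = 702 * (417 - 196) / 3.6 = 702 * 221 / 3.6 = 43100

43100 kW


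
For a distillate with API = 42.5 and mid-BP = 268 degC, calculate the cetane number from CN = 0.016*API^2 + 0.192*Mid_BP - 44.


CN = 0.016 * 42.5^2 + 0.192 * 268 - 44
CN = 28.9 + 51.456 - 44 = 36.356

36.356


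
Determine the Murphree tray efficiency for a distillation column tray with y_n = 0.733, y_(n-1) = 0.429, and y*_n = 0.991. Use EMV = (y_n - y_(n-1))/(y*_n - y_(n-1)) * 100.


Murphree vapor efficiency: EMV = (y_n - y_(n-1)) / (y*_n - y_(n-1)) * 100
EMV = (0.733 - 0.429) / (0.991 - 0.429) * 100 = 0.304 / 0.562 * 100 = 54.09

54.09 %


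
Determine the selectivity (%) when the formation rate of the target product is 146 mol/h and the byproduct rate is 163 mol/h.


Selectivity = desired / (desired + undesired) * 100
Total products = 146 + 163 = 309 mol/h
S = 146 / 309 * 100
= 0.4725 * 100
= 47.25 %

47.25 %


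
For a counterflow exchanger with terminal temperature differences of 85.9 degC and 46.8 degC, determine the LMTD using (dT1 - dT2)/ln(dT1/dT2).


LMTD = (dT1 - dT2) / ln(dT1/dT2)
= (85.9 - 46.8) / ln(85.9 / 46.8) = 39.1 / 0.607301 = 64.38

64.38 degC


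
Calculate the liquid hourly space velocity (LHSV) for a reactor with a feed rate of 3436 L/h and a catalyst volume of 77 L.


LHSV = volumetric feed rate / catalyst volume
= 3436 L/h / 77 L
= 44.62 h^-1

44.62 h^-1


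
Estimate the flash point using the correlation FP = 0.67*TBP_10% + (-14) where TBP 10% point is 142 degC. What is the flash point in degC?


FP = 0.67 * 142 + (-14) = 81.14

81.14 degC


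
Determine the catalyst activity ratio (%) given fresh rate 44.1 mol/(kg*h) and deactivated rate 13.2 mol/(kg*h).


Activity (%) = (rate_used / rate_fresh) * 100
rate_used = 13.2, rate_fresh = 44.1
= (13.2 / 44.1) * 100
= 0.2993 * 100 = 29.93

29.93 %


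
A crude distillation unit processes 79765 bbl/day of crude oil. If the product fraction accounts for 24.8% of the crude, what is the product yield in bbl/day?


Crude throughput = 79765 bbl/day
Fraction yield = 24.8%
yield = throughput * fraction / 100
yield = 79765 * 24.8 / 100 = 19781.72

19781.72 bbl/day


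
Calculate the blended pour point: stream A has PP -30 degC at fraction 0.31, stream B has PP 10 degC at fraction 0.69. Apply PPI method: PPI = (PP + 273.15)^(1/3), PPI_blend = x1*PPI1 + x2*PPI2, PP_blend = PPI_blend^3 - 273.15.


PPI_1 = (-30 + 273.15)^(1/3) = 6.241535
PPI_2 = (10 + 273.15)^(1/3) = 6.566574
PPI_blend = 0.31 * 6.241535 + 0.69 * 6.566574 = 6.465812
PP_blend = 6.465812^3 - 273.15 = 270.3144 - 273.15 = -2.84

-2.84 degC


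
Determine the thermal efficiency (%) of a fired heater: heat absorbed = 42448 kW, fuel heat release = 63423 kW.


Furnace efficiency = Q_absorbed / Q_fuel * 100
= 42448 / 63423 * 100 = 66.93

66.93 %


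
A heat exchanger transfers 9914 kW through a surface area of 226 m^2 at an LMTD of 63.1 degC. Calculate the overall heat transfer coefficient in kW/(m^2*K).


From Q = U*A*LMTD, U = Q / (A * LMTD)
U = 9914 / (226 * 63.1) = 9914 / 14260.6 = 0.6952

0.6952 kW/(m^2*K)


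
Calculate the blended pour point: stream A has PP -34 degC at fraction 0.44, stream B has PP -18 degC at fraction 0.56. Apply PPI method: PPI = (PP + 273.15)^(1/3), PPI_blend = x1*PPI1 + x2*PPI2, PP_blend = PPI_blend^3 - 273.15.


PPI_1 = (-34 + 273.15)^(1/3) = 6.20712
PPI_2 = (-18 + 273.15)^(1/3) = 6.342569
PPI_blend = 0.44 * 6.20712 + 0.56 * 6.342569 = 6.282971
PP_blend = 6.282971^3 - 273.15 = 248.0248 - 273.15 = -25.13

-25.13 degC


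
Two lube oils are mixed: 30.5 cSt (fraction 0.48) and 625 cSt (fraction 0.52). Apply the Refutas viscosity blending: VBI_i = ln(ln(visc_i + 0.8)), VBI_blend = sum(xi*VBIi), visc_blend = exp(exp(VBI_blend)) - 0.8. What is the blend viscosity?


Refutas method: VBN_i = 14.534*ln(ln(visc_i + 0.8)) + 10.975, blended linearly by mass fraction; since VBN is linear in VBI_i = ln(ln(visc_i + 0.8)) and the fractions sum to 1, blend VBI directly: visc = exp(exp(VBI_blend)) - 0.8
VBI_1 = ln(ln(30.5 + 0.8)) = 1.23652
VBI_2 = ln(ln(625 + 0.8)) = 1.86238
VBI_blend = 0.48 * 1.23652 + 0.52 * 1.86238 = 1.56197
visc_blend = exp(exp(1.56197)) - 0.8 = 116.9

116.9 cSt


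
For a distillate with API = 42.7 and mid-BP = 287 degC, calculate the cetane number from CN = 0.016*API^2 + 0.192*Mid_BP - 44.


CN = 0.016 * 42.7^2 + 0.192 * 287 - 44
CN = 29.17264 + 55.104 - 44 = 40.27664

40.27664


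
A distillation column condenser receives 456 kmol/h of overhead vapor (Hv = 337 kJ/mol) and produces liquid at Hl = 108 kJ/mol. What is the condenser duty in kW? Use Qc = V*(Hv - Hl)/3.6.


Qc = 456 * (337 - 108) / 3.6 = 456 * 229 / 3.6 = 29010

29010 kW


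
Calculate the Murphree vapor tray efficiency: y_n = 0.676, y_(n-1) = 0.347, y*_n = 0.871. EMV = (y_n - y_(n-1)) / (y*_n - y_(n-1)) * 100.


Murphree vapor efficiency: EMV = (y_n - y_(n-1)) / (y*_n - y_(n-1)) * 100
EMV = (0.676 - 0.347) / (0.871 - 0.347) * 100 = 0.329 / 0.524 * 100 = 62.79

62.79 %


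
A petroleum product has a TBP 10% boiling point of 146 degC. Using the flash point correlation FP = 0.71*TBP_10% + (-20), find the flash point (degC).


FP = 0.71 * 146 + (-20) = 83.66

83.66 degC


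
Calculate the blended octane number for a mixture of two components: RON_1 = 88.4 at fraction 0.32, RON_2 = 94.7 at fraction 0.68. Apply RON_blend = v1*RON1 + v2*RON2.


Linear blending: RON_blend = sum(vi * RONi)
Contribution 1: 0.32 * 88.4 = 28.288
Contribution 2: 0.68 * 94.7 = 64.396
RON_blend = 28.288 + 64.396 = 92.684

92.684


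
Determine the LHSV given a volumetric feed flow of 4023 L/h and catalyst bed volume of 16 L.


LHSV = volumetric feed rate / catalyst volume
= 4023 L/h / 16 L
= 251.4 h^-1

251.4 h^-1


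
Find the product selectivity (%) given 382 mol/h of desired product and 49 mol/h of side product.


Selectivity = desired / (desired + undesired) * 100
Total products = 382 + 49 = 431 mol/h
S = 382 / 431 * 100
= 0.8863 * 100
= 88.63 %

88.63 %


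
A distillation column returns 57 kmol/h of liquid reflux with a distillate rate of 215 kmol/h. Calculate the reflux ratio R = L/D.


Reflux ratio definition: R = L / D (liquid returned / distillate withdrawn)
L = 57 kmol/h, D = 215 kmol/h
R = 57 / 215 = 0.2651

0.2651


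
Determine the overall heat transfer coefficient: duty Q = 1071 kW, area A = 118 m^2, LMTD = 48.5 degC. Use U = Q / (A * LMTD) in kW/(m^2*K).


From Q = U*A*LMTD, U = Q / (A * LMTD)
U = 1071 / (118 * 48.5) = 1071 / 5723 = 0.1871

0.1871 kW/(m^2*K)


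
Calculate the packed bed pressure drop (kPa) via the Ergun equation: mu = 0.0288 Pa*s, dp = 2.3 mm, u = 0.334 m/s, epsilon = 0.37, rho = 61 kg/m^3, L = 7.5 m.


dp = 2.3 mm = 0.0023 m
Viscous term = 150*0.0288*0.334*(1-0.37)^2 / (0.0023^2*0.37^3) = 2137230
Inertial term = 1.75*61*0.334^2*(1-0.37) / (0.0023*0.37^3) = 64397.4
dP/L = 2137230 + 64397.4 = 2201630 Pa/m
dP = 2201630 * 7.5 / 1000 = 16510 kPa

16510 kPa


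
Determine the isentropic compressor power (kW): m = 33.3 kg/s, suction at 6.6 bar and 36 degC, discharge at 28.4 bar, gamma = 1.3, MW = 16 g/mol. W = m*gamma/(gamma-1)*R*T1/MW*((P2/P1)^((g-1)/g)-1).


Isentropic work: W = m*(gamma/(gamma-1))*(R*T1/MW)*((P2/P1)^((gamma-1)/gamma) - 1)
T1 = 36 + 273.15 = 309.15 K
Pressure ratio = 28.4 / 6.6 = 4.30303
Exponent = (1.3 - 1)/1.3 = 0.230769
(P2/P1)^exp - 1 = 4.30303^0.230769 - 1 = 0.400411
W = 33.3 * 1.3 / 0.3 * 8.314 * 309.15 / 16 * 0.400411 = 9282

9282 kW


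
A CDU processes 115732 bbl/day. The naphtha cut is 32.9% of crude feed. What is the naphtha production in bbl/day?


Crude throughput = 115732 bbl/day
Fraction yield = 32.9%
yield = throughput * fraction / 100
yield = 115732 * 32.9 / 100 = 38075.828

38075.828 bbl/day


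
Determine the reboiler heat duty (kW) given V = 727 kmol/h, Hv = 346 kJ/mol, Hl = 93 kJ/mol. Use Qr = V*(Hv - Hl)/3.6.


Qr = 727 * (346 - 93) / 3.6 = 727 * 253 / 3.6 = 51090

51090 kW


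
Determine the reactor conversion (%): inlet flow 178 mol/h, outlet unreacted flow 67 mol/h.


X = (F_in - F_out) / F_in * 100
Moles reacted = 178 - 67 = 111
X = 111 / 178 * 100
= 0.6236 * 100
= 62.36 %

62.36 %
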